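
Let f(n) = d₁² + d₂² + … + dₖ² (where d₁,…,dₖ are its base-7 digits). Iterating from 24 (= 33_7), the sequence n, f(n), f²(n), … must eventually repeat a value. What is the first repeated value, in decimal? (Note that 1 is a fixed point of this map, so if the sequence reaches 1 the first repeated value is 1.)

2

24 = (3,3)_7 → 3² + 3² = 18
18 = (2,4)_7 → 2² + 4² = 20
20 = (2,6)_7 → 2² + 6² = 40
40 = (5,5)_7 → 5² + 5² = 50
50 = (1,0,1)_7 → 1² + 0² + 1² = 2
2 = (2)_7 → 2² = 4
4 = (4)_7 → 4² = 16
16 = (2,2)_7 → 2² + 2² = 8
8 = (1,1)_7 → 1² + 1² = 2  — 2 already appeared earlier.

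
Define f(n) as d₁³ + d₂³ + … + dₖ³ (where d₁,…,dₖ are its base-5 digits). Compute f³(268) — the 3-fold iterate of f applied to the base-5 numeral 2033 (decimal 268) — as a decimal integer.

128

268 = (2,0,3,3)_5 → 62
62 = (2,2,2)_5 → 24
24 = (4,4)_5 → 128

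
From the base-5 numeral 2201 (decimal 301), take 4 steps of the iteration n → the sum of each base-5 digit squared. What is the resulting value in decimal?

301 = (2,2,0,1)_5 → 2² + 2² + 0² + 1² = 4 + 4 + 0 + 1 = 9
9 = (1,4)_5 → 1² + 4² = 1 + 16 = 17
17 = (3,2)_5 → 3² + 2² = 9 + 4 = 13
13 = (2,3)_5 → 2² + 3² = 4 + 9 = 13

13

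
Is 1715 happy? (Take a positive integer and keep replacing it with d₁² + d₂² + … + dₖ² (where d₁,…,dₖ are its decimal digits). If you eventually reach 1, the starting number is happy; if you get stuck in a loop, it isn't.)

1715 → 1² + 7² + 1² + 5² = 76
76 → 7² + 6² = 85
85 → 8² + 5² = 89
89 → 8² + 9² = 145
145 → 1² + 4² + 5² = 42
42 → 4² + 2² = 20
20 → 2² + 0² = 4
4 → 4² = 16
16 → 1² + 6² = 37
37 → 3² + 7² = 58
58 → 5² + 8² = 89  — 89 already seen; the sequence cycles without reaching 1.

not happy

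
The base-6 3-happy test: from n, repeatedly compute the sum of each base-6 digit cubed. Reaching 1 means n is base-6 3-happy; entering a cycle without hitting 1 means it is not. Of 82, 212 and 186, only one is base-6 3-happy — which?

82: 82 → 73 → 9 → 28 → 128 → 62 → 73  — repeats 73 (not base-6 3-happy)
212: 212 → 258 → 3 → 27 → 91 → 36 → 1  — reaches 1 (base-6 3-happy)
186: 186 → 126 → 54 → 28 → 128 → 62 → 73 → 9 → 28  — repeats 28 (not base-6 3-happy)

212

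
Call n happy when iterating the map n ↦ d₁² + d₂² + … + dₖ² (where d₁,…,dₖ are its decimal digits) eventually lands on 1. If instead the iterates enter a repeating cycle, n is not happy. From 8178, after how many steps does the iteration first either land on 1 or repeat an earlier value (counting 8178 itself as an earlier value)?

14

8178 → 8² + 1² + 7² + 8² = 178
178 → 1² + 7² + 8² = 114
114 → 1² + 1² + 4² = 18
18 → 1² + 8² = 65
65 → 6² + 5² = 61
61 → 6² + 1² = 37
37 → 3² + 7² = 58
58 → 5² + 8² = 89
89 → 8² + 9² = 145
145 → 1² + 4² + 5² = 42
42 → 4² + 2² = 20
20 → 2² + 0² = 4
4 → 4² = 16
16 → 1² + 6² = 37  — 37 repeats.
That took 14 steps.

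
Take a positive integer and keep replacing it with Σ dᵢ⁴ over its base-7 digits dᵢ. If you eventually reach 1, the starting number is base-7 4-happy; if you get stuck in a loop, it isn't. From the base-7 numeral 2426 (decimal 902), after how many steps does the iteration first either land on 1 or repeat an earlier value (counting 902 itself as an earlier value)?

902 = (2,4,2,6)_7 → 2⁴ + 4⁴ + 2⁴ + 6⁴ = 16 + 256 + 16 + 1296 = 1584
1584 = (4,4,2,2)_7 → 4⁴ + 4⁴ + 2⁴ + 2⁴ = 256 + 256 + 16 + 16 = 544
544 = (1,4,0,5)_7 → 1⁴ + 4⁴ + 0⁴ + 5⁴ = 1 + 256 + 0 + 625 = 882
882 = (2,4,0,0)_7 → 2⁴ + 4⁴ + 0⁴ + 0⁴ = 16 + 256 + 0 + 0 = 272
272 = (5,3,6)_7 → 5⁴ + 3⁴ + 6⁴ = 625 + 81 + 1296 = 2002
2002 = (5,5,6,0)_7 → 5⁴ + 5⁴ + 6⁴ + 0⁴ = 625 + 625 + 1296 + 0 = 2546
2546 = (1,0,2,6,5)_7 → 1⁴ + 0⁴ + 2⁴ + 6⁴ + 5⁴ = 1 + 0 + 16 + 1296 + 625 = 1938
1938 = (5,4,3,6)_7 → 5⁴ + 4⁴ + 3⁴ + 6⁴ = 625 + 256 + 81 + 1296 = 2258
2258 = (6,4,0,4)_7 → 6⁴ + 4⁴ + 0⁴ + 4⁴ = 1296 + 256 + 0 + 256 = 1808
1808 = (5,1,6,2)_7 → 5⁴ + 1⁴ + 6⁴ + 2⁴ = 625 + 1 + 1296 + 16 = 1938  — 1938 repeats.
That took 10 steps.

10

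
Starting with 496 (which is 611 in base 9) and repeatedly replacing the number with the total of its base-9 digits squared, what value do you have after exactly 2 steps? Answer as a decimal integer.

496 = (6,1,1)_9 → 38
38 = (4,2)_9 → 20

20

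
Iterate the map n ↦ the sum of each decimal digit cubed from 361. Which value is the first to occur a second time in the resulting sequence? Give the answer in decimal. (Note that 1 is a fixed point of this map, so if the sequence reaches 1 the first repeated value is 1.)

244

361 → 3³ + 6³ + 1³ = 244
244 → 2³ + 4³ + 4³ = 136
136 → 1³ + 3³ + 6³ = 244  — 244 already appeared earlier.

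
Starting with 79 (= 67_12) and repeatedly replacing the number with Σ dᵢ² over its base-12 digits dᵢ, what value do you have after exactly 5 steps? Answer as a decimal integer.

79 = (6,7)_12 → 6² + 7² = 36 + 49 = 85
85 = (7,1)_12 → 7² + 1² = 49 + 1 = 50
50 = (4,2)_12 → 4² + 2² = 16 + 4 = 20
20 = (1,8)_12 → 1² + 8² = 1 + 64 = 65
65 = (5,5)_12 → 5² + 5² = 25 + 25 = 50

50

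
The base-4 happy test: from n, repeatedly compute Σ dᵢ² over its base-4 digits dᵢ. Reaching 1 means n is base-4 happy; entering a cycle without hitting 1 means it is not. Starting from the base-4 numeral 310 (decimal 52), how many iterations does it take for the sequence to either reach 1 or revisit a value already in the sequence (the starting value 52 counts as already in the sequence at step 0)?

4

52 = (3,1,0)_4 → 3² + 1² + 0² = 10
10 = (2,2)_4 → 2² + 2² = 8
8 = (2,0)_4 → 2² + 0² = 4
4 = (1,0)_4 → 1² + 0² = 1  — reached 1.
That took 4 steps.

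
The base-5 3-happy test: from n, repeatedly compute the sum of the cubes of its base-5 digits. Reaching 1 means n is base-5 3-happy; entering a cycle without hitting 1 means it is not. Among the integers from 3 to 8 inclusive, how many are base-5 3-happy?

1

3: 3 → 27 → 9 → 65 → 35 → 9  — not base-5 3-happy
4: 4 → 64 → 80 → 28 → 28  — not base-5 3-happy
5: 5 → 1  — base-5 3-happy
6: 6 → 2 → 8 → 28 → 28  — not base-5 3-happy
7: 7 → 9 → 65 → 35 → 9  — not base-5 3-happy
8: 8 → 28 → 28  — not base-5 3-happy
base-5 3-happy: 5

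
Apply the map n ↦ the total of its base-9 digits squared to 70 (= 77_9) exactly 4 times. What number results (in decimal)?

70 = (7,7)_9 → 7² + 7² = 98
98 = (1,1,8)_9 → 1² + 1² + 8² = 66
66 = (7,3)_9 → 7² + 3² = 58
58 = (6,4)_9 → 6² + 4² = 52

52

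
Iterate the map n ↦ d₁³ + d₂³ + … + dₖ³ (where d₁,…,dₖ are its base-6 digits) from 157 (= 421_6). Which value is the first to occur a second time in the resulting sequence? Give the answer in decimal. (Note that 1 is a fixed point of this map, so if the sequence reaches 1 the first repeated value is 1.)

157 = (4,2,1)_6 → 4³ + 2³ + 1³ = 73
73 = (2,0,1)_6 → 2³ + 0³ + 1³ = 9
9 = (1,3)_6 → 1³ + 3³ = 28
28 = (4,4)_6 → 4³ + 4³ = 128
128 = (3,3,2)_6 → 3³ + 3³ + 2³ = 62
62 = (1,4,2)_6 → 1³ + 4³ + 2³ = 73  — 73 already appeared earlier.

73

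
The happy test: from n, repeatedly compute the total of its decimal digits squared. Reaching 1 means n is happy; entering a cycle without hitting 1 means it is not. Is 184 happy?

184 → 1² + 8² + 4² = 81
81 → 8² + 1² = 65
65 → 6² + 5² = 61
61 → 6² + 1² = 37
37 → 3² + 7² = 58
58 → 5² + 8² = 89
89 → 8² + 9² = 145
145 → 1² + 4² + 5² = 42
42 → 4² + 2² = 20
20 → 2² + 0² = 4
4 → 4² = 16
16 → 1² + 6² = 37  — 37 already seen; the sequence cycles without reaching 1.

not happy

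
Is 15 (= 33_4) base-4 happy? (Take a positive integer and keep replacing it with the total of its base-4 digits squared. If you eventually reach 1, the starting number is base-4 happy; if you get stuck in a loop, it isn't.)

15 = (3,3)_4 → 18
18 = (1,0,2)_4 → 5
5 = (1,1)_4 → 2
2 = (2)_4 → 4
4 = (1,0)_4 → 1  — reached 1.

base-4 happy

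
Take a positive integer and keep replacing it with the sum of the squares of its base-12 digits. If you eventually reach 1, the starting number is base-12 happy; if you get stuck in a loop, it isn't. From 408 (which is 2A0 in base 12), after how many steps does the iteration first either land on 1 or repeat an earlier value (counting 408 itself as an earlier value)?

408 = (2,10,0)_12 → 104
104 = (8,8)_12 → 128
128 = (10,8)_12 → 164
164 = (1,1,8)_12 → 66
66 = (5,6)_12 → 61
61 = (5,1)_12 → 26
26 = (2,2)_12 → 8
8 = (8)_12 → 64
64 = (5,4)_12 → 41
41 = (3,5)_12 → 34
34 = (2,10)_12 → 104  — 104 repeats.
That took 11 steps.

11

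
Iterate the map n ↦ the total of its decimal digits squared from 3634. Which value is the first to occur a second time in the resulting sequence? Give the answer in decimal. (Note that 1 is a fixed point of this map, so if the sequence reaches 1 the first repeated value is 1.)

1

3634 → 3² + 6² + 3² + 4² = 70
70 → 7² + 0² = 49
49 → 4² + 9² = 97
97 → 9² + 7² = 130
130 → 1² + 3² + 0² = 10
10 → 1² + 0² = 1  — reached the fixed point 1.
1 → 1, so 1 is the first repeated value.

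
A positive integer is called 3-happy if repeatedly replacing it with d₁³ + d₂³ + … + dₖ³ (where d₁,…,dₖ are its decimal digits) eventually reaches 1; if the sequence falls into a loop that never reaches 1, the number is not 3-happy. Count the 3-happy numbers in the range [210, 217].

1

210: 210 → 9 → 729 → 1080 → 513 → 153 → 153  — not 3-happy
211: 211 → 10 → 1  — 3-happy
212: 212 → 17 → 344 → 155 → 251 → 134 → 92 → 737 → 713 → 371 → 371  — not 3-happy
213: 213 → 36 → 243 → 99 → 1458 → 702 → 351 → 153 → 153  — not 3-happy
214: 214 → 73 → 370 → 370  — not 3-happy
215: 215 → 134 → 92 → 737 → 713 → 371 → 371  — not 3-happy
216: 216 → 225 → 141 → 66 → 432 → 99 → 1458 → 702 → 351 → 153 → 153  — not 3-happy
217: 217 → 352 → 160 → 217  — not 3-happy
3-happy: 211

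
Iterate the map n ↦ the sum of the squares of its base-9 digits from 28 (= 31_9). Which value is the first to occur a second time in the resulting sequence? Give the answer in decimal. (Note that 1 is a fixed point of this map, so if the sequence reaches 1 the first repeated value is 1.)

28 = (3,1)_9 → 3² + 1² = 10
10 = (1,1)_9 → 1² + 1² = 2
2 = (2)_9 → 2² = 4
4 = (4)_9 → 4² = 16
16 = (1,7)_9 → 1² + 7² = 50
50 = (5,5)_9 → 5² + 5² = 50  — 50 already appeared earlier.

50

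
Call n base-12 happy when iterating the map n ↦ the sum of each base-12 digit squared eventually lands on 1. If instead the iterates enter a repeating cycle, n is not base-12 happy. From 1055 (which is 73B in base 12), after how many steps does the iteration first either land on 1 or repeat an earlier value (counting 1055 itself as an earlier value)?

1055 = (7,3,11)_12 → 7² + 3² + 11² = 179
179 = (1,2,11)_12 → 1² + 2² + 11² = 126
126 = (10,6)_12 → 10² + 6² = 136
136 = (11,4)_12 → 11² + 4² = 137
137 = (11,5)_12 → 11² + 5² = 146
146 = (1,0,2)_12 → 1² + 0² + 2² = 5
5 = (5)_12 → 5² = 25
25 = (2,1)_12 → 2² + 1² = 5  — 5 repeats.
That took 8 steps.

8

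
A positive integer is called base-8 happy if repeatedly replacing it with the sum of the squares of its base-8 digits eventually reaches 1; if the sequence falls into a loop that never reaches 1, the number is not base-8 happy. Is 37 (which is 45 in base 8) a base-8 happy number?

not base-8 happy

37 = (4,5)_8 → 4² + 5² = 41
41 = (5,1)_8 → 5² + 1² = 26
26 = (3,2)_8 → 3² + 2² = 13
13 = (1,5)_8 → 1² + 5² = 26  — 26 already seen; the sequence cycles without reaching 1.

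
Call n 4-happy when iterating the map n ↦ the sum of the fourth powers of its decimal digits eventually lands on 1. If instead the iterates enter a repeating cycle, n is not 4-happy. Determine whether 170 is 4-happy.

not 4-happy

170 → 1⁴ + 7⁴ + 0⁴ = 1 + 2401 + 0 = 2402
2402 → 2⁴ + 4⁴ + 0⁴ + 2⁴ = 16 + 256 + 0 + 16 = 288
288 → 2⁴ + 8⁴ + 8⁴ = 16 + 4096 + 4096 = 8208
8208 → 8⁴ + 2⁴ + 0⁴ + 8⁴ = 4096 + 16 + 0 + 4096 = 8208  — 8208 already seen; the sequence cycles without reaching 1.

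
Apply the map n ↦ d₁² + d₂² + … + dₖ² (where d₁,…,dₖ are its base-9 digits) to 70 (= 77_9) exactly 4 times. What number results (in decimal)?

70 = (7,7)_9 → 7² + 7² = 98
98 = (1,1,8)_9 → 1² + 1² + 8² = 66
66 = (7,3)_9 → 7² + 3² = 58
58 = (6,4)_9 → 6² + 4² = 52

52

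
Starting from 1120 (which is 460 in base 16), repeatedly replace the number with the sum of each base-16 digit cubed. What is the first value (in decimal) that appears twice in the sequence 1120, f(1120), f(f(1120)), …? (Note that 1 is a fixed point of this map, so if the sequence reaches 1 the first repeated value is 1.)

1120 = (4,6,0)_16 → 4³ + 6³ + 0³ = 64 + 216 + 0 = 280
280 = (1,1,8)_16 → 1³ + 1³ + 8³ = 1 + 1 + 512 = 514
514 = (2,0,2)_16 → 2³ + 0³ + 2³ = 8 + 0 + 8 = 16
16 = (1,0)_16 → 1³ + 0³ = 1 + 0 = 1  — reached the fixed point 1.
1 → 1, so 1 is the first repeated value.

1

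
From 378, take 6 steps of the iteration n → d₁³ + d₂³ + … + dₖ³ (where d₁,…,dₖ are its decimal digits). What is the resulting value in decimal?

1458

378 → 3³ + 7³ + 8³ = 882
882 → 8³ + 8³ + 2³ = 1032
1032 → 1³ + 0³ + 3³ + 2³ = 36
36 → 3³ + 6³ = 243
243 → 2³ + 4³ + 3³ = 99
99 → 9³ + 9³ = 1458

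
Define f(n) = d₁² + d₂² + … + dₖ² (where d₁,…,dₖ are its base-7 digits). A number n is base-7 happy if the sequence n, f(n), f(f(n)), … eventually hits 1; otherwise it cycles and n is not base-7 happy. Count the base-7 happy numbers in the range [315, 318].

1

315: 315 → 45 → 45  (repeats 45)
316: 316 → 46 → 52 → 10 → 10  (repeats 10)
317: 317 → 49 → 1  (reaches 1)
318: 318 → 54 → 26 → 34 → 52 → 10 → 10  (repeats 10)
base-7 happy: 317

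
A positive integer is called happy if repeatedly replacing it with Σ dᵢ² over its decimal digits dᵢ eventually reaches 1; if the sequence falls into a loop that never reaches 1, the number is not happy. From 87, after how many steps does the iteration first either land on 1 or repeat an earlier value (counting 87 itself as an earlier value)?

87 → 8² + 7² = 64 + 49 = 113
113 → 1² + 1² + 3² = 1 + 1 + 9 = 11
11 → 1² + 1² = 1 + 1 = 2
2 → 2² = 4
4 → 4² = 16
16 → 1² + 6² = 1 + 36 = 37
37 → 3² + 7² = 9 + 49 = 58
58 → 5² + 8² = 25 + 64 = 89
89 → 8² + 9² = 64 + 81 = 145
145 → 1² + 4² + 5² = 1 + 16 + 25 = 42
42 → 4² + 2² = 16 + 4 = 20
20 → 2² + 0² = 4 + 0 = 4  — 4 repeats.
That took 12 steps.

12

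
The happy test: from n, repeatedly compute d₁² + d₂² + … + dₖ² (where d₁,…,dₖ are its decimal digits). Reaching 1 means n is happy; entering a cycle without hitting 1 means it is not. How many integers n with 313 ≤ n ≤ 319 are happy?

313: 313 → 19 → 82 → 68 → 100 → 1  — happy
314: 314 → 26 → 40 → 16 → 37 → 58 → 89 → 145 → 42 → 20 → 4 → 16  — not happy
315: 315 → 35 → 34 → 25 → 29 → 85 → 89 → 145 → 42 → 20 → 4 → 16 → 37 → 58 → 89  — not happy
316: 316 → 46 → 52 → 29 → 85 → 89 → 145 → 42 → 20 → 4 → 16 → 37 → 58 → 89  — not happy
317: 317 → 59 → 106 → 37 → 58 → 89 → 145 → 42 → 20 → 4 → 16 → 37  — not happy
318: 318 → 74 → 65 → 61 → 37 → 58 → 89 → 145 → 42 → 20 → 4 → 16 → 37  — not happy
319: 319 → 91 → 82 → 68 → 100 → 1  — happy
happy: 313, 319

2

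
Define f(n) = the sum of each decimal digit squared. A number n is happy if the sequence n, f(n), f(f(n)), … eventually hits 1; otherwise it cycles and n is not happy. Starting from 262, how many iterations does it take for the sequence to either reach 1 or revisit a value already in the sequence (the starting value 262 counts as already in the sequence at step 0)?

5

262 → 2² + 6² + 2² = 4 + 36 + 4 = 44
44 → 4² + 4² = 16 + 16 = 32
32 → 3² + 2² = 9 + 4 = 13
13 → 1² + 3² = 1 + 9 = 10
10 → 1² + 0² = 1 + 0 = 1  — reached 1.
That took 5 steps.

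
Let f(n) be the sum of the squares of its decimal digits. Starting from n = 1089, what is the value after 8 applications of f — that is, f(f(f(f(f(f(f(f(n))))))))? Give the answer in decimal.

145

1089 → 1² + 0² + 8² + 9² = 146
146 → 1² + 4² + 6² = 53
53 → 5² + 3² = 34
34 → 3² + 4² = 25
25 → 2² + 5² = 29
29 → 2² + 9² = 85
85 → 8² + 5² = 89
89 → 8² + 9² = 145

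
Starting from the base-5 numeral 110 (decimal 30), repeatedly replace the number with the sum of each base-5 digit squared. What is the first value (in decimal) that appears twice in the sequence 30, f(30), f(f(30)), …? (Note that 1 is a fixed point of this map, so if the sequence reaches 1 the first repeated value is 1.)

4

30 = (1,1,0)_5 → 1² + 1² + 0² = 2
2 = (2)_5 → 2² = 4
4 = (4)_5 → 4² = 16
16 = (3,1)_5 → 3² + 1² = 10
10 = (2,0)_5 → 2² + 0² = 4  — 4 already appeared earlier.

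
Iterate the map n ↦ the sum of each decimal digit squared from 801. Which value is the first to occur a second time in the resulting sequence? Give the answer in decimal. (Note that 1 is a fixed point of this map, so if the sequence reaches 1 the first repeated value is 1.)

801 → 65
65 → 61
61 → 37
37 → 58
58 → 89
89 → 145
145 → 42
42 → 20
20 → 4
4 → 16
16 → 37  — 37 already appeared earlier.

37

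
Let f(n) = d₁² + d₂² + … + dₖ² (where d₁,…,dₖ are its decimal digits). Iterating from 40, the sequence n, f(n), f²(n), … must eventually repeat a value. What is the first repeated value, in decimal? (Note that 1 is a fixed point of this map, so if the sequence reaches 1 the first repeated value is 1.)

40 → 16
16 → 37
37 → 58
58 → 89
89 → 145
145 → 42
42 → 20
20 → 4
4 → 16  — 16 already appeared earlier.

16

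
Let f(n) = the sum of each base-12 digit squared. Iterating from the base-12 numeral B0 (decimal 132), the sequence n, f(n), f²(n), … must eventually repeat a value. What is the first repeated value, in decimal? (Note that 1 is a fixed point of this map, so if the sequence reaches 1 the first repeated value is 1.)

132 = (11,0)_12 → 121
121 = (10,1)_12 → 101
101 = (8,5)_12 → 89
89 = (7,5)_12 → 74
74 = (6,2)_12 → 40
40 = (3,4)_12 → 25
25 = (2,1)_12 → 5
5 = (5)_12 → 25  — 25 already appeared earlier.

25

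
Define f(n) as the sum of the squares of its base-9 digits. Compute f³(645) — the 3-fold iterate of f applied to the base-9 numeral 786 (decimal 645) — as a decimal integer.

73

645 = (7,8,6)_9 → 7² + 8² + 6² = 149
149 = (1,7,5)_9 → 1² + 7² + 5² = 75
75 = (8,3)_9 → 8² + 3² = 73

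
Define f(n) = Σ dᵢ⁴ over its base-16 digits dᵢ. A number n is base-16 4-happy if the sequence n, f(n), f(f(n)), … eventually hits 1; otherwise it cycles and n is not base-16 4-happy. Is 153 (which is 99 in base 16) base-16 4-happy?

not base-16 4-happy

153 = (9,9)_16 → 9⁴ + 9⁴ = 13122
13122 = (3,3,4,2)_16 → 3⁴ + 3⁴ + 4⁴ + 2⁴ = 434
434 = (1,11,2)_16 → 1⁴ + 11⁴ + 2⁴ = 14658
14658 = (3,9,4,2)_16 → 3⁴ + 9⁴ + 4⁴ + 2⁴ = 6914
6914 = (1,11,0,2)_16 → 1⁴ + 11⁴ + 0⁴ + 2⁴ = 14658  — 14658 already seen; the sequence cycles without reaching 1.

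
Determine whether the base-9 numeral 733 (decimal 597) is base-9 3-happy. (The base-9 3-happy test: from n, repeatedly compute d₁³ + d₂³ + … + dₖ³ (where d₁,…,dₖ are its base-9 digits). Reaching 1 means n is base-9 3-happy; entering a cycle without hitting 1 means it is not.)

597 = (7,3,3)_9 → 7³ + 3³ + 3³ = 397
397 = (4,8,1)_9 → 4³ + 8³ + 1³ = 577
577 = (7,1,1)_9 → 7³ + 1³ + 1³ = 345
345 = (4,2,3)_9 → 4³ + 2³ + 3³ = 99
99 = (1,2,0)_9 → 1³ + 2³ + 0³ = 9
9 = (1,0)_9 → 1³ + 0³ = 1  — reached 1.

base-9 3-happy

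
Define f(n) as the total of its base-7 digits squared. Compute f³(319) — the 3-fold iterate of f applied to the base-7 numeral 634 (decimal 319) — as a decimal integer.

319 = (6,3,4)_7 → 6² + 3² + 4² = 61
61 = (1,1,5)_7 → 1² + 1² + 5² = 27
27 = (3,6)_7 → 3² + 6² = 45

45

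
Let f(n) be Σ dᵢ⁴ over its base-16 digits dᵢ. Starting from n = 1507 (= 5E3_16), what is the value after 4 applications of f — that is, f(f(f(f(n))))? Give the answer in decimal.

1507 = (5,14,3)_16 → 5⁴ + 14⁴ + 3⁴ = 39122
39122 = (9,8,13,2)_16 → 9⁴ + 8⁴ + 13⁴ + 2⁴ = 39234
39234 = (9,9,4,2)_16 → 9⁴ + 9⁴ + 4⁴ + 2⁴ = 13394
13394 = (3,4,5,2)_16 → 3⁴ + 4⁴ + 5⁴ + 2⁴ = 978

978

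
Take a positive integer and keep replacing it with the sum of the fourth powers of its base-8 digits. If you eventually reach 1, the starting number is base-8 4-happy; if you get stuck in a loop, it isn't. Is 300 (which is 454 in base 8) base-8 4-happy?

300 = (4,5,4)_8 → 4⁴ + 5⁴ + 4⁴ = 256 + 625 + 256 = 1137
1137 = (2,1,6,1)_8 → 2⁴ + 1⁴ + 6⁴ + 1⁴ = 16 + 1 + 1296 + 1 = 1314
1314 = (2,4,4,2)_8 → 2⁴ + 4⁴ + 4⁴ + 2⁴ = 16 + 256 + 256 + 16 = 544
544 = (1,0,4,0)_8 → 1⁴ + 0⁴ + 4⁴ + 0⁴ = 1 + 0 + 256 + 0 = 257
257 = (4,0,1)_8 → 4⁴ + 0⁴ + 1⁴ = 256 + 0 + 1 = 257  — 257 already seen; the sequence cycles without reaching 1.

not base-8 4-happy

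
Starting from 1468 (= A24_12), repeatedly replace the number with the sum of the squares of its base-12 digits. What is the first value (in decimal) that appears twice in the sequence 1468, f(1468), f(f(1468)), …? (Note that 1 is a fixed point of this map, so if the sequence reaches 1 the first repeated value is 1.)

1468 = (10,2,4)_12 → 10² + 2² + 4² = 120
120 = (10,0)_12 → 10² + 0² = 100
100 = (8,4)_12 → 8² + 4² = 80
80 = (6,8)_12 → 6² + 8² = 100  — 100 already appeared earlier.

100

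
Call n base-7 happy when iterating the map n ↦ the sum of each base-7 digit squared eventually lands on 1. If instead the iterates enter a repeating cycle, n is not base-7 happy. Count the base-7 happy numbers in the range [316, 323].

1

316: 316 → 46 → 52 → 10 → 10  — not base-7 happy
317: 317 → 49 → 1  — base-7 happy
318: 318 → 54 → 26 → 34 → 52 → 10 → 10  — not base-7 happy
319: 319 → 61 → 27 → 45 → 45  — not base-7 happy
320: 320 → 70 → 10 → 10  — not base-7 happy
321: 321 → 81 → 33 → 41 → 61 → 27 → 45 → 45  — not base-7 happy
322: 322 → 52 → 10 → 10  — not base-7 happy
323: 323 → 53 → 17 → 13 → 37 → 29 → 17  — not base-7 happy
base-7 happy: 317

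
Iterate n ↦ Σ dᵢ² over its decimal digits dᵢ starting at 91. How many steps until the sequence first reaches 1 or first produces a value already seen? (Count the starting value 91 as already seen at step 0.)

4

91 → 82
82 → 68
68 → 100
100 → 1  — reached 1.
That took 4 steps.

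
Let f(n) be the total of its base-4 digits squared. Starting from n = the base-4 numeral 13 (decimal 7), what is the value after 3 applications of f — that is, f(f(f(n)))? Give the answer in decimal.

7 = (1,3)_4 → 1² + 3² = 10
10 = (2,2)_4 → 2² + 2² = 8
8 = (2,0)_4 → 2² + 0² = 4

4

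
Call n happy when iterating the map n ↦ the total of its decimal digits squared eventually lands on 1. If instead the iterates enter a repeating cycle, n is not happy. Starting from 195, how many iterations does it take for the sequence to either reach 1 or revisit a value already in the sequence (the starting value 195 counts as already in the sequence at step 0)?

195 → 1² + 9² + 5² = 1 + 81 + 25 = 107
107 → 1² + 0² + 7² = 1 + 0 + 49 = 50
50 → 5² + 0² = 25 + 0 = 25
25 → 2² + 5² = 4 + 25 = 29
29 → 2² + 9² = 4 + 81 = 85
85 → 8² + 5² = 64 + 25 = 89
89 → 8² + 9² = 64 + 81 = 145
145 → 1² + 4² + 5² = 1 + 16 + 25 = 42
42 → 4² + 2² = 16 + 4 = 20
20 → 2² + 0² = 4 + 0 = 4
4 → 4² = 16
16 → 1² + 6² = 1 + 36 = 37
37 → 3² + 7² = 9 + 49 = 58
58 → 5² + 8² = 25 + 64 = 89  — 89 repeats.
That took 14 steps.

14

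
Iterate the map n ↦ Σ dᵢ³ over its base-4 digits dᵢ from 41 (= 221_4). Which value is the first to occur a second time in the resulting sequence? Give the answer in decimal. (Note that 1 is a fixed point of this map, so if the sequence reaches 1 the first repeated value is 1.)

8

41 = (2,2,1)_4 → 2³ + 2³ + 1³ = 8 + 8 + 1 = 17
17 = (1,0,1)_4 → 1³ + 0³ + 1³ = 1 + 0 + 1 = 2
2 = (2)_4 → 2³ = 8
8 = (2,0)_4 → 2³ + 0³ = 8 + 0 = 8  — 8 already appeared earlier.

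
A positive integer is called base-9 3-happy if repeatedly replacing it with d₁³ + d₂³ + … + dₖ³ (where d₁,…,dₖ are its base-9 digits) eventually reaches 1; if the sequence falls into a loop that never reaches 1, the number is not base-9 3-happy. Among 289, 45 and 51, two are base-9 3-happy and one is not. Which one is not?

289: 289 → 153 → 513 → 243 → 27 → 27  — repeats 27 (not base-9 3-happy)
45: 45 → 125 → 577 → 345 → 99 → 9 → 1  — reaches 1 (base-9 3-happy)
51: 51 → 341 → 577 → 345 → 99 → 9 → 1  — reaches 1 (base-9 3-happy)

289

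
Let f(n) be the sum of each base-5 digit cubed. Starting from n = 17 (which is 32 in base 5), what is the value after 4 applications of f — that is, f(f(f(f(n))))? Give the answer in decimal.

17 = (3,2)_5 → 3³ + 2³ = 35
35 = (1,2,0)_5 → 1³ + 2³ + 0³ = 9
9 = (1,4)_5 → 1³ + 4³ = 65
65 = (2,3,0)_5 → 2³ + 3³ + 0³ = 35

35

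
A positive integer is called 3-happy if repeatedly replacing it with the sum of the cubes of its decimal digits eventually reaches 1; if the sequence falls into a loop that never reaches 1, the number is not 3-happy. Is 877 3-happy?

3-happy

877 → 8³ + 7³ + 7³ = 512 + 343 + 343 = 1198
1198 → 1³ + 1³ + 9³ + 8³ = 1 + 1 + 729 + 512 = 1243
1243 → 1³ + 2³ + 4³ + 3³ = 1 + 8 + 64 + 27 = 100
100 → 1³ + 0³ + 0³ = 1 + 0 + 0 = 1  — reached 1.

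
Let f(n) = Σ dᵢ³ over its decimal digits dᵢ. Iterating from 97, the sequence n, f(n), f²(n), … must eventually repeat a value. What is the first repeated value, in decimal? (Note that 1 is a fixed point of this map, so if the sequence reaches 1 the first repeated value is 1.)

352

97 → 9³ + 7³ = 729 + 343 = 1072
1072 → 1³ + 0³ + 7³ + 2³ = 1 + 0 + 343 + 8 = 352
352 → 3³ + 5³ + 2³ = 27 + 125 + 8 = 160
160 → 1³ + 6³ + 0³ = 1 + 216 + 0 = 217
217 → 2³ + 1³ + 7³ = 8 + 1 + 343 = 352  — 352 already appeared earlier.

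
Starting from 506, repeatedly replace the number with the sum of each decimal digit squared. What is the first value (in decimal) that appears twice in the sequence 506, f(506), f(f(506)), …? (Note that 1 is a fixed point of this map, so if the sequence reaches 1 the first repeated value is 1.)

37

506 → 5² + 0² + 6² = 61
61 → 6² + 1² = 37
37 → 3² + 7² = 58
58 → 5² + 8² = 89
89 → 8² + 9² = 145
145 → 1² + 4² + 5² = 42
42 → 4² + 2² = 20
20 → 2² + 0² = 4
4 → 4² = 16
16 → 1² + 6² = 37  — 37 already appeared earlier.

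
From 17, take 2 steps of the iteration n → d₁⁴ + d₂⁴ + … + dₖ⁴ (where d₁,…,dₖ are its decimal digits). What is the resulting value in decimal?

17 → 1⁴ + 7⁴ = 2402
2402 → 2⁴ + 4⁴ + 0⁴ + 2⁴ = 288

288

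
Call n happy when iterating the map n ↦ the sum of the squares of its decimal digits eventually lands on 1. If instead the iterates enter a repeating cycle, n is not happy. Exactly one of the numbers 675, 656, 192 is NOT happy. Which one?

675

675: 675 → 110 → 2 → 4 → 16 → 37 → 58 → 89 → 145 → 42 → 20 → 4  — repeats 4 (not happy)
656: 656 → 97 → 130 → 10 → 1  — reaches 1 (happy)
192: 192 → 86 → 100 → 1  — reaches 1 (happy)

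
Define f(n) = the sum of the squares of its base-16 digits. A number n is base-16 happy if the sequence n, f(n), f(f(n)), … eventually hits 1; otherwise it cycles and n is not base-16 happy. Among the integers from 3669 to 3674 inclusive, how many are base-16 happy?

1

3669: 3669 → 246 → 261 → 26 → 101 → 61 → 178 → 125 → 218 → 269 → 170 → 200 → 208 → 169 → 181 → 146 → 85 → 50 → 13 → 169  — not base-16 happy
3670: 3670 → 257 → 2 → 4 → 16 → 1  — base-16 happy
3671: 3671 → 270 → 197 → 169 → 181 → 146 → 85 → 50 → 13 → 169  — not base-16 happy
3672: 3672 → 285 → 171 → 221 → 338 → 30 → 197 → 169 → 181 → 146 → 85 → 50 → 13 → 169  — not base-16 happy
3673: 3673 → 302 → 201 → 225 → 197 → 169 → 181 → 146 → 85 → 50 → 13 → 169  — not base-16 happy
3674: 3674 → 321 → 18 → 5 → 25 → 82 → 29 → 170 → 200 → 208 → 169 → 181 → 146 → 85 → 50 → 13 → 169  — not base-16 happy
base-16 happy: 3670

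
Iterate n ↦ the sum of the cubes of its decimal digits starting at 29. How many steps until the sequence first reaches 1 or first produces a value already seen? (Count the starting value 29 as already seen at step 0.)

4

29 → 2³ + 9³ = 8 + 729 = 737
737 → 7³ + 3³ + 7³ = 343 + 27 + 343 = 713
713 → 7³ + 1³ + 3³ = 343 + 1 + 27 = 371
371 → 3³ + 7³ + 1³ = 27 + 343 + 1 = 371  — 371 repeats.
That took 4 steps.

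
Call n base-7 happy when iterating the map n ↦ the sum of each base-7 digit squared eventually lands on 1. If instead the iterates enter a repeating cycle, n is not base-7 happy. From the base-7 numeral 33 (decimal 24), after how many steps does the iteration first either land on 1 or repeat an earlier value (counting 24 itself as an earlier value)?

24 = (3,3)_7 → 3² + 3² = 9 + 9 = 18
18 = (2,4)_7 → 2² + 4² = 4 + 16 = 20
20 = (2,6)_7 → 2² + 6² = 4 + 36 = 40
40 = (5,5)_7 → 5² + 5² = 25 + 25 = 50
50 = (1,0,1)_7 → 1² + 0² + 1² = 1 + 0 + 1 = 2
2 = (2)_7 → 2² = 4
4 = (4)_7 → 4² = 16
16 = (2,2)_7 → 2² + 2² = 4 + 4 = 8
8 = (1,1)_7 → 1² + 1² = 1 + 1 = 2  — 2 repeats.
That took 9 steps.

9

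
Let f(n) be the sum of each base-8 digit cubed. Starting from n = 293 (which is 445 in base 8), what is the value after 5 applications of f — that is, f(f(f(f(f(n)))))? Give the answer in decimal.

55

293 = (4,4,5)_8 → 4³ + 4³ + 5³ = 253
253 = (3,7,5)_8 → 3³ + 7³ + 5³ = 495
495 = (7,5,7)_8 → 7³ + 5³ + 7³ = 811
811 = (1,4,5,3)_8 → 1³ + 4³ + 5³ + 3³ = 217
217 = (3,3,1)_8 → 3³ + 3³ + 1³ = 55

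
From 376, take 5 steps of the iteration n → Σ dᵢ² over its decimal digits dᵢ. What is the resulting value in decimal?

1

376 → 3² + 7² + 6² = 94
94 → 9² + 4² = 97
97 → 9² + 7² = 130
130 → 1² + 3² + 0² = 10
10 → 1² + 0² = 1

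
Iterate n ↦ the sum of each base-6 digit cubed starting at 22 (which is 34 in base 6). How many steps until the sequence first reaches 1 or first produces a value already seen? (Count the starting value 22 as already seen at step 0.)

22 = (3,4)_6 → 3³ + 4³ = 27 + 64 = 91
91 = (2,3,1)_6 → 2³ + 3³ + 1³ = 8 + 27 + 1 = 36
36 = (1,0,0)_6 → 1³ + 0³ + 0³ = 1 + 0 + 0 = 1  — reached 1.
That took 3 steps.

3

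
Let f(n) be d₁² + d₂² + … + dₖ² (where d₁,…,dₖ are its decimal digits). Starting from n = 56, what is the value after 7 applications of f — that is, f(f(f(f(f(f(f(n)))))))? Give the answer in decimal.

20

56 → 5² + 6² = 61
61 → 6² + 1² = 37
37 → 3² + 7² = 58
58 → 5² + 8² = 89
89 → 8² + 9² = 145
145 → 1² + 4² + 5² = 42
42 → 4² + 2² = 20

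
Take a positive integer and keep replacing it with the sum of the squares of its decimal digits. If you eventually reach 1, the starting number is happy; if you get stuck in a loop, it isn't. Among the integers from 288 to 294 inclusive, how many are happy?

288: 288 → 132 → 14 → 17 → 50 → 25 → 29 → 85 → 89 → 145 → 42 → 20 → 4 → 16 → 37 → 58 → 89  — not happy
289: 289 → 149 → 98 → 145 → 42 → 20 → 4 → 16 → 37 → 58 → 89 → 145  — not happy
290: 290 → 85 → 89 → 145 → 42 → 20 → 4 → 16 → 37 → 58 → 89  — not happy
291: 291 → 86 → 100 → 1  — happy
292: 292 → 89 → 145 → 42 → 20 → 4 → 16 → 37 → 58 → 89  — not happy
293: 293 → 94 → 97 → 130 → 10 → 1  — happy
294: 294 → 101 → 2 → 4 → 16 → 37 → 58 → 89 → 145 → 42 → 20 → 4  — not happy
happy: 291, 293

2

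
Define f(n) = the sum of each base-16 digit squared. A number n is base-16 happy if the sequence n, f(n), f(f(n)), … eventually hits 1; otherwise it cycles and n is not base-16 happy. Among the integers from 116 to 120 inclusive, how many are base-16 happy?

3

116: 116 → 65 → 17 → 2 → 4 → 16 → 1  — base-16 happy
117: 117 → 74 → 116 → 65 → 17 → 2 → 4 → 16 → 1  — base-16 happy
118: 118 → 85 → 50 → 13 → 169 → 181 → 146 → 85  — not base-16 happy
119: 119 → 98 → 40 → 68 → 32 → 4 → 16 → 1  — base-16 happy
120: 120 → 113 → 50 → 13 → 169 → 181 → 146 → 85 → 50  — not base-16 happy
base-16 happy: 116, 117, 119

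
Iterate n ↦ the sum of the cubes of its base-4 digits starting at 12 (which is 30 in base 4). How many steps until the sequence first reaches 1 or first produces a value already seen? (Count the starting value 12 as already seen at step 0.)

12 = (3,0)_4 → 3³ + 0³ = 27 + 0 = 27
27 = (1,2,3)_4 → 1³ + 2³ + 3³ = 1 + 8 + 27 = 36
36 = (2,1,0)_4 → 2³ + 1³ + 0³ = 8 + 1 + 0 = 9
9 = (2,1)_4 → 2³ + 1³ = 8 + 1 = 9  — 9 repeats.
That took 4 steps.

4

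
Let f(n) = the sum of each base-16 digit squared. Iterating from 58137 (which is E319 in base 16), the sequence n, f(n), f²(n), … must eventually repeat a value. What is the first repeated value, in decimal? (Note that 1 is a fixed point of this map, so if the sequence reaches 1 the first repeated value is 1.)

146

58137 = (14,3,1,9)_16 → 14² + 3² + 1² + 9² = 287
287 = (1,1,15)_16 → 1² + 1² + 15² = 227
227 = (14,3)_16 → 14² + 3² = 205
205 = (12,13)_16 → 12² + 13² = 313
313 = (1,3,9)_16 → 1² + 3² + 9² = 91
91 = (5,11)_16 → 5² + 11² = 146
146 = (9,2)_16 → 9² + 2² = 85
85 = (5,5)_16 → 5² + 5² = 50
50 = (3,2)_16 → 3² + 2² = 13
13 = (13)_16 → 13² = 169
169 = (10,9)_16 → 10² + 9² = 181
181 = (11,5)_16 → 11² + 5² = 146  — 146 already appeared earlier.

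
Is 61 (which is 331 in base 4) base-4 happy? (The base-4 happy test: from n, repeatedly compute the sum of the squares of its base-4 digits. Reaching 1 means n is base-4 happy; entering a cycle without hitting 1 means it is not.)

61 = (3,3,1)_4 → 3² + 3² + 1² = 19
19 = (1,0,3)_4 → 1² + 0² + 3² = 10
10 = (2,2)_4 → 2² + 2² = 8
8 = (2,0)_4 → 2² + 0² = 4
4 = (1,0)_4 → 1² + 0² = 1  — reached 1.

base-4 happy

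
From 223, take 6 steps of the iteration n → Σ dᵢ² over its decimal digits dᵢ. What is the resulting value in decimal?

89

223 → 2² + 2² + 3² = 17
17 → 1² + 7² = 50
50 → 5² + 0² = 25
25 → 2² + 5² = 29
29 → 2² + 9² = 85
85 → 8² + 5² = 89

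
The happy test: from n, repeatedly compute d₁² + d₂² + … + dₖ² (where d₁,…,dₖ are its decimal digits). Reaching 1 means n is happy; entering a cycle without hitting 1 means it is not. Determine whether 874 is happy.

874 → 8² + 7² + 4² = 64 + 49 + 16 = 129
129 → 1² + 2² + 9² = 1 + 4 + 81 = 86
86 → 8² + 6² = 64 + 36 = 100
100 → 1² + 0² + 0² = 1 + 0 + 0 = 1  — reached 1.

happy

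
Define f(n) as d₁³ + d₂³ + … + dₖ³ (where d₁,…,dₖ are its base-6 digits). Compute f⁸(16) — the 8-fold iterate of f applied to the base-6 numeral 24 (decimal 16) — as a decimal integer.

9

16 = (2,4)_6 → 2³ + 4³ = 72
72 = (2,0,0)_6 → 2³ + 0³ + 0³ = 8
8 = (1,2)_6 → 1³ + 2³ = 9
9 = (1,3)_6 → 1³ + 3³ = 28
28 = (4,4)_6 → 4³ + 4³ = 128
128 = (3,3,2)_6 → 3³ + 3³ + 2³ = 62
62 = (1,4,2)_6 → 1³ + 4³ + 2³ = 73
73 = (2,0,1)_6 → 2³ + 0³ + 1³ = 9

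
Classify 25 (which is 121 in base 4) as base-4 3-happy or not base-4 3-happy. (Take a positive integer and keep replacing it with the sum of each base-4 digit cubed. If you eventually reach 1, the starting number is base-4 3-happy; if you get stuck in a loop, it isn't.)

25 = (1,2,1)_4 → 1³ + 2³ + 1³ = 10
10 = (2,2)_4 → 2³ + 2³ = 16
16 = (1,0,0)_4 → 1³ + 0³ + 0³ = 1  — reached 1.

base-4 3-happy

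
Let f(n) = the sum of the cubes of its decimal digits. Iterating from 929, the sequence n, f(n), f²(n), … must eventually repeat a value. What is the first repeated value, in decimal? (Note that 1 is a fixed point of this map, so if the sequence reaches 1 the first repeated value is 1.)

929 → 1466
1466 → 497
497 → 1136
1136 → 245
245 → 197
197 → 1073
1073 → 371
371 → 371  — 371 already appeared earlier.

371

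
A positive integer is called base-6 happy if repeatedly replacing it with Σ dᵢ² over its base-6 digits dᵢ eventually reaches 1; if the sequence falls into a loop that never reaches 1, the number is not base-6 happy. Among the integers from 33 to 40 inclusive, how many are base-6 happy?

1

33: 33 → 34 → 41 → 26 → 20 → 13 → 5 → 25 → 17 → 29 → 41  (repeats 41)
34: 34 → 41 → 26 → 20 → 13 → 5 → 25 → 17 → 29 → 41  (repeats 41)
35: 35 → 50 → 9 → 10 → 17 → 29 → 41 → 26 → 20 → 13 → 5 → 25 → 17  (repeats 17)
36: 36 → 1  (reaches 1)
37: 37 → 2 → 4 → 16 → 20 → 13 → 5 → 25 → 17 → 29 → 41 → 26 → 20  (repeats 20)
38: 38 → 5 → 25 → 17 → 29 → 41 → 26 → 20 → 13 → 5  (repeats 5)
39: 39 → 10 → 17 → 29 → 41 → 26 → 20 → 13 → 5 → 25 → 17  (repeats 17)
40: 40 → 17 → 29 → 41 → 26 → 20 → 13 → 5 → 25 → 17  (repeats 17)
base-6 happy: 36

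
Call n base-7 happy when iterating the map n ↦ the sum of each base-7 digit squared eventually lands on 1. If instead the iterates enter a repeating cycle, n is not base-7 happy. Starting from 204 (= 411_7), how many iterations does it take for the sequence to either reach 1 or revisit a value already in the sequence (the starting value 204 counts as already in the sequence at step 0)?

9

204 = (4,1,1)_7 → 4² + 1² + 1² = 16 + 1 + 1 = 18
18 = (2,4)_7 → 2² + 4² = 4 + 16 = 20
20 = (2,6)_7 → 2² + 6² = 4 + 36 = 40
40 = (5,5)_7 → 5² + 5² = 25 + 25 = 50
50 = (1,0,1)_7 → 1² + 0² + 1² = 1 + 0 + 1 = 2
2 = (2)_7 → 2² = 4
4 = (4)_7 → 4² = 16
16 = (2,2)_7 → 2² + 2² = 4 + 4 = 8
8 = (1,1)_7 → 1² + 1² = 1 + 1 = 2  — 2 repeats.
That took 9 steps.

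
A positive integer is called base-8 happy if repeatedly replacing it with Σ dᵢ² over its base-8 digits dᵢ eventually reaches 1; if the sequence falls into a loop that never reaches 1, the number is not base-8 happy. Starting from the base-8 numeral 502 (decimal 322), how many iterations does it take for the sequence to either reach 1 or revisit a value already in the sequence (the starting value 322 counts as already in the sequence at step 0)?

4

322 = (5,0,2)_8 → 29
29 = (3,5)_8 → 34
34 = (4,2)_8 → 20
20 = (2,4)_8 → 20  — 20 repeats.
That took 4 steps.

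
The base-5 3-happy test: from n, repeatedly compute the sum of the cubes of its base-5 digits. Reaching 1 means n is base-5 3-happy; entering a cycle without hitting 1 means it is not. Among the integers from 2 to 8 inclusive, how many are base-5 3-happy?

1

2: 2 → 8 → 28 → 28  — not base-5 3-happy
3: 3 → 27 → 9 → 65 → 35 → 9  — not base-5 3-happy
4: 4 → 64 → 80 → 28 → 28  — not base-5 3-happy
5: 5 → 1  — base-5 3-happy
6: 6 → 2 → 8 → 28 → 28  — not base-5 3-happy
7: 7 → 9 → 65 → 35 → 9  — not base-5 3-happy
8: 8 → 28 → 28  — not base-5 3-happy
base-5 3-happy: 5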